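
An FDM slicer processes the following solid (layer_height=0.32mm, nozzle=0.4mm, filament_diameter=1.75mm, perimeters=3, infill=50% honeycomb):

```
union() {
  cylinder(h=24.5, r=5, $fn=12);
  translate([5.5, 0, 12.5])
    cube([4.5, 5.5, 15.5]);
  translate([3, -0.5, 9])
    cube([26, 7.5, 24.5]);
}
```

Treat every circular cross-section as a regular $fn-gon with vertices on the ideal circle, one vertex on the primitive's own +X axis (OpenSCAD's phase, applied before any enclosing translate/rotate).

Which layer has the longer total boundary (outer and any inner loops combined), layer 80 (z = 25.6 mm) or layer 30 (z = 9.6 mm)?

Layer 80 (z = 25.6): the cylinder does not reach this height (z outside [0, 24.5]); the cube at (5.5, 0) (footprint 4.5×5.5) is included at this height (perimeter 20.00 mm); the cube at (3, -0.5) (footprint 26×7.5) is included at this height (perimeter 67.00 mm); Combining (union): the 4.5×5.5 cube at (5.5, 0) lies entirely inside the 26×7.5 cube at (3, -0.5), so the union is just the 26×7.5 cube at (3, -0.5) — boundary = 67.00 mm. So its perimeter = 67.00 mm. Layer 30 (z = 9.6): the r=5 cylinder gives a regular 12-gon of circumradius 5 (constant along its height) (perimeter = 2·12·5.000·sin(180°/12) = 31.06 mm); the cube at (5.5, 0) does not reach this height (z outside [12.5, 28]); the cube at (3, -0.5) (footprint 26×7.5) is included at this height (perimeter 67.00 mm); Taking the union: the regions partially overlap (shared area 6.01 mm²), so the edge portions inside another operand are dropped and the merged outline is re-measured after clipping — boundary = 86.88 mm. So its perimeter = 86.88 mm. Layer 30 is larger (86.88 vs 67.00 mm).

layer 30 (z = 9.6 mm)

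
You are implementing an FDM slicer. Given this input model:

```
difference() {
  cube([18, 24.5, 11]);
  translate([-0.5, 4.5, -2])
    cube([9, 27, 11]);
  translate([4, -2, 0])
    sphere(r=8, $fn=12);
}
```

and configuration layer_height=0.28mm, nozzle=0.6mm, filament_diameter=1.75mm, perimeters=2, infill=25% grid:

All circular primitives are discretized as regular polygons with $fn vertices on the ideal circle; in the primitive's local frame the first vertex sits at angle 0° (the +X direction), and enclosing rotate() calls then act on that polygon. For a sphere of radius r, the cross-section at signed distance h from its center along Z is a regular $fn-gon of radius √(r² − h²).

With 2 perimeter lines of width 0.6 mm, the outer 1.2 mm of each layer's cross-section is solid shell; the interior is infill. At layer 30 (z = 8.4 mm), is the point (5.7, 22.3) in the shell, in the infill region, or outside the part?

At z = 8.4 mm: the cube is present — its section is the full 18×24.5 rectangle; the cube at (-0.5, 4.5) is present — its section is the full 9×27 rectangle; the sphere at (4, -2) is not intersected at this z (|z−center|=8.400 > r=8); Subtracting the remaining from the first: starting from the 18×24.5 cube, the 9×27 cube at (-0.5, 4.5) partially overlaps it — only the 170.00 mm² overlap (of its 243.00 mm²) is removed, clipping the outline — 1 connected region. Overall, the cross-section is a single solid region. The nearest boundary edge runs (8.50, 4.50)→(8.50, 24.50); distance from the point to it = 2.80 mm. The point is not inside any of the regions above, so it lies outside the cross-section (2.80 mm from the nearest boundary).

outside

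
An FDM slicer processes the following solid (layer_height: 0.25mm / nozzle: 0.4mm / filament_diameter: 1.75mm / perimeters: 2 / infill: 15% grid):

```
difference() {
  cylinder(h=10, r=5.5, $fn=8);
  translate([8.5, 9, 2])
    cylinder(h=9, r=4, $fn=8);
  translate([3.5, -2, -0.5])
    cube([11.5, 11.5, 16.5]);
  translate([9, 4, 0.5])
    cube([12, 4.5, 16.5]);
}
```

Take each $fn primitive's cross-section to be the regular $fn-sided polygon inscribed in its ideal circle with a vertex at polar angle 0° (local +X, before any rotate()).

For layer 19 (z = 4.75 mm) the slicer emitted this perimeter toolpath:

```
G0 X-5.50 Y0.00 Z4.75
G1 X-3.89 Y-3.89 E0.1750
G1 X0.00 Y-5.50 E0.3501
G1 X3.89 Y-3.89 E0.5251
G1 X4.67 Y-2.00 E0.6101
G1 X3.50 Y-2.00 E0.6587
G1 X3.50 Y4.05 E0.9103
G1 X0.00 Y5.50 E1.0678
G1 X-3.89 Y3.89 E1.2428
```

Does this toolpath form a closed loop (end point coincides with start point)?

no

Start point (G0): (-5.50, 0.00). End point (last G1): the path does not return to the start — open.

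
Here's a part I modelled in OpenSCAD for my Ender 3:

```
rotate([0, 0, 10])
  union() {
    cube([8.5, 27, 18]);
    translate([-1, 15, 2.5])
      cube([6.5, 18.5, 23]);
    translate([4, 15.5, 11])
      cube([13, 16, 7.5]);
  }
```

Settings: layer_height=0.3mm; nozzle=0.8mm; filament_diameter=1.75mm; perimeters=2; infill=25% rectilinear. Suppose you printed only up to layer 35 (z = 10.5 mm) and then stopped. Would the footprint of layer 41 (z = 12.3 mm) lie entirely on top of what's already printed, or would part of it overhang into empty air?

Compare the two slices. At z = 10.5: the 8.5×27 cube contributes its full rectangle (area 229.50 mm²); the cube at (-1, 15) is present — its section is the full 6.5×18.5 rectangle (area 120.25 mm²); the cube at (4, 15.5) is absent (z outside [11, 18.5]); Combining (union): the regions partially overlap — summed areas 349.75 mm² minus the doubly-counted overlap 66.00 mm² gives 283.75 mm² — area = 283.75 mm²; (whole slice rotated 10° about Z — lengths, areas and connectivity unchanged). At z = 12.3: the cube (footprint 8.5×27) is included at this height (area 229.50 mm²); the 6.5×18.5 cube at (-1, 15) contributes its full rectangle (area 120.25 mm²); the cube at (4, 15.5) (footprint 13×16) is included at this height (area 208.00 mm²); Merging all regions: the regions partially overlap — summed areas 557.75 mm² minus the doubly-counted overlap 124.50 mm² gives 433.25 mm² — area = 433.25 mm²; (whole slice rotated 10° about Z — lengths, areas and connectivity unchanged). Checking containment: at z = 12.3 the cross-section extends beyond the z = 10.5 cross-section by about 149.50 mm².

part overhangs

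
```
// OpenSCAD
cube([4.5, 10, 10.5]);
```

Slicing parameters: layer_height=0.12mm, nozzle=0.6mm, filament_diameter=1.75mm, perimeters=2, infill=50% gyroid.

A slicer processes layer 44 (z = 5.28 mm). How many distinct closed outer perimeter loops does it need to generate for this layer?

At z = 5.28 mm: the cube is present — its section is the full 4.5×10 rectangle. The result has 1 disconnected region.

1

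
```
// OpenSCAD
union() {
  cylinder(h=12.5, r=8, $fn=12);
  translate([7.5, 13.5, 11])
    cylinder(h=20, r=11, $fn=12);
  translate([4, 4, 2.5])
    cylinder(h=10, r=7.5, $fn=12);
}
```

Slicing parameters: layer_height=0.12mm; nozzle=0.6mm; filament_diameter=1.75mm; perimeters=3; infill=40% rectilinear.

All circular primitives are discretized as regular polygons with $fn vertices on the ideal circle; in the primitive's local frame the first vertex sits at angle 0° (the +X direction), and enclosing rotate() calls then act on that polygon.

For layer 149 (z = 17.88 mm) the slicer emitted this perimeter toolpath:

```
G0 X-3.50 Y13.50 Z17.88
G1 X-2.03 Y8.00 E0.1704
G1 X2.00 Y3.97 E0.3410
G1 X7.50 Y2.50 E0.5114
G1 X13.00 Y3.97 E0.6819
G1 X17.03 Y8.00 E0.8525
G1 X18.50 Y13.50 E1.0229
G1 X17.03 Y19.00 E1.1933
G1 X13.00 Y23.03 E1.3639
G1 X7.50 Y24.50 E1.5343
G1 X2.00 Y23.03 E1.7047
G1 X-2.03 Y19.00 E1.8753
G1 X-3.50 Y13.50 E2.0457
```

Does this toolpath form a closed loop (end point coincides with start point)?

yes

Start point (G0): (-3.50, 13.50). End point (last G1): the path returns to the start — closed.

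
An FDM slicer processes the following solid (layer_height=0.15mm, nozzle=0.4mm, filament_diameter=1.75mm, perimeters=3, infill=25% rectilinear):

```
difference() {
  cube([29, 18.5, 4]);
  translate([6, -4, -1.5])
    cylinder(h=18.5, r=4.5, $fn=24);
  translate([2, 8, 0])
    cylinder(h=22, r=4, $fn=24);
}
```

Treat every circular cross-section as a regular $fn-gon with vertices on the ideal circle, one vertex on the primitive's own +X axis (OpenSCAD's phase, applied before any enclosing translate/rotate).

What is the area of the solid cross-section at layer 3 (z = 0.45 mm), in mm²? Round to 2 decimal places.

495.17 mm²

At z = 0.45 mm: the cube (footprint 29×18.5) is included at this height (area 536.50 mm²); the r=4.5 cylinder at (6, -4) contributes a regular 24-gon of circumradius 4.5 (area = (24/2)·4.500²·sin(360°/24) = 62.89 mm²); the cylinder at (2, 8): section is a regular 24-gon, circumradius r=4 (area = (24/2)·4.000²·sin(360°/24) = 49.69 mm²); Taking the first minus the rest: starting from the 29×18.5 cube (536.50 mm²), the r=4.5 cylinder at (6, -4) partially overlaps it — only the 1.28 mm² overlap (of its 62.89 mm²) is removed, clipping the outline; the r=4 cylinder at (2, 8) partially overlaps it — only the 40.06 mm² overlap (of its 49.69 mm²) is removed, clipping the outline — area = 495.17 mm². Overall, the cross-section is a single solid region. Net area = 495.17 mm².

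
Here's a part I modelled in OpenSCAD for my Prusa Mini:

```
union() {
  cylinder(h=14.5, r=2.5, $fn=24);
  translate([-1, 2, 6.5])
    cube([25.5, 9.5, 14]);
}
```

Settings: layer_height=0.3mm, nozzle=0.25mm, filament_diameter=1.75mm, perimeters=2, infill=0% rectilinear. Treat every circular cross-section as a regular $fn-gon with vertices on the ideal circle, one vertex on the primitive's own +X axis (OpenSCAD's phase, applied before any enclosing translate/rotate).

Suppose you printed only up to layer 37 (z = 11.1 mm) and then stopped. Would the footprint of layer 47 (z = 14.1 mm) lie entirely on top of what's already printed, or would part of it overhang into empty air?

entirely on top

Compare the two slices. At z = 11.1: the r=2.5 cylinder gives a regular 24-gon of circumradius 2.5 (constant along its height) (area = (24/2)·2.500²·sin(360°/24) = 19.41 mm²); the cube at (-1, 2) is present — its section is the full 25.5×9.5 rectangle (area 242.25 mm²); Combining (union): the regions partially overlap — summed areas 261.66 mm² minus the doubly-counted overlap 0.91 mm² gives 260.76 mm² — area = 260.76 mm². At z = 14.1: the r=2.5 cylinder gives a regular 24-gon of circumradius 2.5 (constant along its height) (area = (24/2)·2.500²·sin(360°/24) = 19.41 mm²); the 25.5×9.5 cube at (-1, 2) contributes its full rectangle (area 242.25 mm²); Taking the union: the regions partially overlap — summed areas 261.66 mm² minus the doubly-counted overlap 0.91 mm² gives 260.76 mm² — area = 260.76 mm². Checking containment: the cross-section at z = 14.1 is a subset of the cross-section at z = 11.1.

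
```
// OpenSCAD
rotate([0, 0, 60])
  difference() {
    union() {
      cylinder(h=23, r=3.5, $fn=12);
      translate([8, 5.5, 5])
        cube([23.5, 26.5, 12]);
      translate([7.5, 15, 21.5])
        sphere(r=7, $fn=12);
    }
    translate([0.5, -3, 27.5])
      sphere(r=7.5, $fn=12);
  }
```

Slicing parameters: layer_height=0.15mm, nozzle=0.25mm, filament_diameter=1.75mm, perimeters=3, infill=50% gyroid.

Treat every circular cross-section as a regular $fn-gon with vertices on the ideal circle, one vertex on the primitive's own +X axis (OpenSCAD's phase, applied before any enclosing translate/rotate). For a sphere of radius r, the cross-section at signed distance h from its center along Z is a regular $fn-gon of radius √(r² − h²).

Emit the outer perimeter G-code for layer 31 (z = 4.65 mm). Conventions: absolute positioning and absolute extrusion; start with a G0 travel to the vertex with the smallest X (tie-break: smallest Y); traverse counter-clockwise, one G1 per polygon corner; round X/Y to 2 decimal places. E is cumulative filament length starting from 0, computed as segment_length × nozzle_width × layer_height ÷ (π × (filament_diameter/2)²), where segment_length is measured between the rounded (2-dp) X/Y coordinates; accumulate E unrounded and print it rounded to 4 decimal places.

At z = 4.65 mm: the cylinder: section is a regular 12-gon, circumradius r=3.5; the cube at (8, 5.5) is absent (z outside [5, 17]); the sphere at (7.5, 15) does not reach this height (|z−center|=16.850 > r=7); Taking the union: only the r=3.5 cylinder is present, so the union is just that shape — 1 connected region; the sphere at (0.5, -3) is not intersected at this z (|z−center|=22.850 > r=7.5); Subtracting the remaining from the first: none of the subtracted shapes is present at this height, so that combined region is unchanged — 1 connected region; (whole slice rotated 60° about Z — lengths, areas and connectivity unchanged). The outline is a single polygon with 12 vertices. Extrusion per mm of travel: 0.25 × 0.15 / (π × 0.875²) = 0.015591. Accumulating E over each segment gives final E = 0.3389.

G0 X-3.50 Y0.00 Z4.65
G1 X-3.03 Y-1.75 E0.0283
G1 X-1.75 Y-3.03 E0.0565
G1 X0.00 Y-3.50 E0.0847
G1 X1.75 Y-3.03 E0.1130
G1 X3.03 Y-1.75 E0.1412
G1 X3.50 Y0.00 E0.1694
G1 X3.03 Y1.75 E0.1977
G1 X1.75 Y3.03 E0.2259
G1 X0.00 Y3.50 E0.2542
G1 X-1.75 Y3.03 E0.2824
G1 X-3.03 Y1.75 E0.3106
G1 X-3.50 Y0.00 E0.3389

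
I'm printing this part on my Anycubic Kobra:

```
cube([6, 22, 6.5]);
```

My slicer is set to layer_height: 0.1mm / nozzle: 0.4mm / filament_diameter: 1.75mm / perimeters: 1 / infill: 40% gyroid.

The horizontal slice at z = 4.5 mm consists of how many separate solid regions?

At z = 4.5 mm: the cube (footprint 6×22) is included at this height. The result has 1 disconnected region.

1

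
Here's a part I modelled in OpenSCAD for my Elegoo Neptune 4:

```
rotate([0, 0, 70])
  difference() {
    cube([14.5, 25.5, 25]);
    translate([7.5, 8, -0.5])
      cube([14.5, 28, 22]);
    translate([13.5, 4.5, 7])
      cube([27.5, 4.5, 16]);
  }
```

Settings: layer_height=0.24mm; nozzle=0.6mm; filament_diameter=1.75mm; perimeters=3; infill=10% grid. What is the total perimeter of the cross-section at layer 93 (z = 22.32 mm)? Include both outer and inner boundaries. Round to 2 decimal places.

82.00 mm

At z = 22.32 mm: the cube (footprint 14.5×25.5) is included at this height (perimeter 80.00 mm); the cube at (7.5, 8) does not reach this height (z outside [-0.5, 21.5]); the 27.5×4.5 cube at (13.5, 4.5) contributes its full rectangle (perimeter 64.00 mm); Taking the first minus the rest: starting from the 14.5×25.5 cube, the 27.5×4.5 cube at (13.5, 4.5) partially overlaps it — only the 4.50 mm² overlap (of its 123.75 mm²) is removed, clipping the outline — boundary = 82.00 mm; (rotated 70° about Z; rotation is an isometry so areas/perimeters/island counts are preserved). Overall, the cross-section is a single solid region. Total boundary length (outer) = 82.00 mm.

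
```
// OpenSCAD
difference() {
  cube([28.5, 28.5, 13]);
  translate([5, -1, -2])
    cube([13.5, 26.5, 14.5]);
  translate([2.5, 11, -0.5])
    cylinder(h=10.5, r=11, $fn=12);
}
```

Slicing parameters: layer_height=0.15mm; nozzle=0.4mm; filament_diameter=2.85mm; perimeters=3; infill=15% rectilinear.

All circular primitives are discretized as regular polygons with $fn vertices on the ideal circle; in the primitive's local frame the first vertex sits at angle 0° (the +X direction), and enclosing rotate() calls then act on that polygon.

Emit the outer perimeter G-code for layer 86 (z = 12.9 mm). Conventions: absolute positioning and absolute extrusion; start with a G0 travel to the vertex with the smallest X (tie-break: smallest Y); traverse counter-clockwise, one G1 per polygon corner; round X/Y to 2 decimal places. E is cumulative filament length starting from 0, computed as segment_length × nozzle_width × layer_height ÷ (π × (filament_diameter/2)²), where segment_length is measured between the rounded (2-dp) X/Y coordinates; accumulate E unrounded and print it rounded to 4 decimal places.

G0 X0.00 Y0.00 Z12.90
G1 X28.50 Y0.00 E0.2681
G1 X28.50 Y28.50 E0.5361
G1 X0.00 Y28.50 E0.8042
G1 X0.00 Y0.00 E1.0722

At z = 12.9 mm: the cube (footprint 28.5×28.5) is included at this height; the cube at (5, -1) is not intersected at this z (z outside [-2, 12.5]); the cylinder at (2.5, 11) does not reach this height (z outside [-0.5, 10]); After the difference (first − rest): none of the subtracted shapes is present at this height, so the 28.5×28.5 cube is unchanged — 1 connected region. The outline is a single polygon with 4 vertices. Extrusion per mm of travel: 0.4 × 0.15 / (π × 1.425²) = 0.009405. Accumulating E over each segment gives final E = 1.0722.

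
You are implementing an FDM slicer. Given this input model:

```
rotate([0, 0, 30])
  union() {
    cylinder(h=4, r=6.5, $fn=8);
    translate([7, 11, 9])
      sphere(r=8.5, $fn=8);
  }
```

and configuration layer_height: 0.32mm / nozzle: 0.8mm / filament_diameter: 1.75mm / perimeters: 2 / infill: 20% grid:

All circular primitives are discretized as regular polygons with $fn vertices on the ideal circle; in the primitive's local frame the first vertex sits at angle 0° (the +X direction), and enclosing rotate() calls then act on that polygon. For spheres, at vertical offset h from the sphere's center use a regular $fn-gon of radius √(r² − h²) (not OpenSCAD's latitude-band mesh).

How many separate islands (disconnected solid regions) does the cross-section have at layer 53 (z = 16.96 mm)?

1

At z = 16.96 mm: the cylinder is absent (z outside [0, 4]); the r=8.5 sphere at (7, 11) contributes a regular 8-gon of circumradius √(8.5²−7.96²) = 2.981; Merging all regions: only the r=8.5 sphere at (7, 11) is present, so the union is just that shape — 1 connected region; (whole slice rotated 30° about Z — lengths, areas and connectivity unchanged). Overall, the cross-section is a single solid region. Island count = 1.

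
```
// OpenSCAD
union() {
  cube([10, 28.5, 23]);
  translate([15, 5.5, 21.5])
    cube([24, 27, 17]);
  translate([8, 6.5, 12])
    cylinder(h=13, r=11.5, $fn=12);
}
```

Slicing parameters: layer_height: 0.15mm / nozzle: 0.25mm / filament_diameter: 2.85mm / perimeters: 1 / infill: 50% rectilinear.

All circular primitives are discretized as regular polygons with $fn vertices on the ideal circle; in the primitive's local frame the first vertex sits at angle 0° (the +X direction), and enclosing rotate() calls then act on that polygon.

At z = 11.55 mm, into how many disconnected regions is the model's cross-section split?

At z = 11.55 mm: the 10×28.5 cube contributes its full rectangle; the cube at (15, 5.5) is absent (z outside [21.5, 38.5]); the cylinder at (8, 6.5) is absent (z outside [12, 25]); Merging all regions: only the 10×28.5 cube is present, so the union is just that shape — 1 connected region. The result has 1 disconnected region.

1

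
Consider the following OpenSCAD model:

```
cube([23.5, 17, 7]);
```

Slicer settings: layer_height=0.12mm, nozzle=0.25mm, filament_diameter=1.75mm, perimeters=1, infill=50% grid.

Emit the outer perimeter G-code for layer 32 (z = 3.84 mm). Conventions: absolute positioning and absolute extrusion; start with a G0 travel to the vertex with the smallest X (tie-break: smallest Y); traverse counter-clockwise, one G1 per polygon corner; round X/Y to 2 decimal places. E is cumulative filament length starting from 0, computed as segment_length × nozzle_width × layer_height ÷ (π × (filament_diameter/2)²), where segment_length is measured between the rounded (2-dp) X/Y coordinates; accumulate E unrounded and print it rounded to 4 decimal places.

At z = 3.84 mm: the cube is present — its section is the full 23.5×17 rectangle. The outline is a single polygon with 4 vertices. Extrusion per mm of travel: 0.25 × 0.12 / (π × 0.875²) = 0.012473. Accumulating E over each segment gives final E = 1.0103.

G0 X0.00 Y0.00 Z3.84
G1 X23.50 Y0.00 E0.2931
G1 X23.50 Y17.00 E0.5051
G1 X0.00 Y17.00 E0.7982
G1 X0.00 Y0.00 E1.0103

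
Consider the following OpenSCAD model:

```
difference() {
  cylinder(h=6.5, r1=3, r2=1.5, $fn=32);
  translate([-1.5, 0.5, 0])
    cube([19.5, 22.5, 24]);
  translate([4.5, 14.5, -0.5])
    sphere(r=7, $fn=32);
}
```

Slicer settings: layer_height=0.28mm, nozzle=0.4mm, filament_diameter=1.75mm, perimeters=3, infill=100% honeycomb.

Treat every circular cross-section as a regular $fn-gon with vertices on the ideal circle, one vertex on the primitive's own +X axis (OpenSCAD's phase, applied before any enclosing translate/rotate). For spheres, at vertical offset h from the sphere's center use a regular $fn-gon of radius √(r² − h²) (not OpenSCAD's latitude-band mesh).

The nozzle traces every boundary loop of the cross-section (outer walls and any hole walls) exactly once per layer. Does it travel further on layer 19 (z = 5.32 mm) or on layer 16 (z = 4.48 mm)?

Layer 19 (z = 5.32): the cone: at t=0.818 of its height the radius interpolates to r₁+(r₂−r₁)t = 1.772, giving a regular 32-gon of that circumradius (perimeter = 2·32·1.772·sin(180°/32) = 11.12 mm); the 19.5×22.5 cube at (-1.5, 0.5) contributes its full rectangle (perimeter 84.00 mm); the sphere at (4.5, 14.5): section is a regular 32-gon, circumradius = √(r²−h²) = √(7²−5.82²) = 3.889 (perimeter = 2·32·3.889·sin(180°/32) = 24.40 mm); Taking the first minus the rest: starting from the cone, the 19.5×22.5 cube at (-1.5, 0.5) partially overlaps it — only the 3.11 mm² overlap (of its 438.75 mm²) is removed, clipping the outline; the r=7 sphere at (4.5, 14.5) misses the remaining region (no effect) — boundary = 10.68 mm. So its perimeter = 10.68 mm. Layer 16 (z = 4.48): the cone (r1=3→r2=1.5) has section circumradius 1.966 here — a regular 32-gon (perimeter = 2·32·1.966·sin(180°/32) = 12.33 mm); the cube at (-1.5, 0.5) (footprint 19.5×22.5) is included at this height (perimeter 84.00 mm); the r=7 sphere at (4.5, 14.5) contributes a regular 32-gon of circumradius √(7²−4.98²) = 4.919 (perimeter = 2·32·4.919·sin(180°/32) = 30.86 mm); After the difference (first − rest): starting from the cone, the 19.5×22.5 cube at (-1.5, 0.5) partially overlaps it — only the 3.92 mm² overlap (of its 438.75 mm²) is removed, clipping the outline; the r=7 sphere at (4.5, 14.5) misses the remaining region (no effect) — boundary = 12.19 mm. So its perimeter = 12.19 mm. Layer 16 is larger (12.19 vs 10.68 mm).

layer 16 (z = 4.48 mm)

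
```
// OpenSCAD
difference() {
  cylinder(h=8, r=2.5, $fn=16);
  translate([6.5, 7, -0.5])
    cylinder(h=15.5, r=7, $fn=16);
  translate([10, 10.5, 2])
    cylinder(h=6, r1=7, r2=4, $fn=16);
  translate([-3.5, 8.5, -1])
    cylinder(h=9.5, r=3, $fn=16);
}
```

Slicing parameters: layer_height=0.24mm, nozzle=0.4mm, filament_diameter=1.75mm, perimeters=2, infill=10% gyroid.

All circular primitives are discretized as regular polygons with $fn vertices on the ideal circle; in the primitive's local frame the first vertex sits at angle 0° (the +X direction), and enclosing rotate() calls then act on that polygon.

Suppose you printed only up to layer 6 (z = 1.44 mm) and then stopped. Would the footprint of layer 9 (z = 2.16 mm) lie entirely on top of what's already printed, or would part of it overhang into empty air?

Compare the two slices. At z = 1.44: the r=2.5 cylinder gives a regular 16-gon of circumradius 2.5 (constant along its height) (area = (16/2)·2.500²·sin(360°/16) = 19.13 mm²); the r=7 cylinder at (6.5, 7) gives a regular 16-gon of circumradius 7 (constant along its height) (area = (16/2)·7.000²·sin(360°/16) = 150.01 mm²); the cone at (10, 10.5) is not intersected at this z (z outside [2, 8]); the cylinder at (-3.5, 8.5): section is a regular 16-gon, circumradius r=3 (area = (16/2)·3.000²·sin(360°/16) = 27.55 mm²); Subtracting the remaining from the first: starting from the r=2.5 cylinder (19.13 mm²), the r=7 cylinder at (6.5, 7) misses the remaining region (no effect); the r=3 cylinder at (-3.5, 8.5) misses the remaining region (no effect) — area = 19.13 mm². At z = 2.16: the r=2.5 cylinder contributes a regular 16-gon of circumradius 2.5 (area = (16/2)·2.500²·sin(360°/16) = 19.13 mm²); the r=7 cylinder at (6.5, 7) contributes a regular 16-gon of circumradius 7 (area = (16/2)·7.000²·sin(360°/16) = 150.01 mm²); the cone at (10, 10.5) (r1=7→r2=4) has section circumradius 6.920 here — a regular 16-gon (area = (16/2)·6.920²·sin(360°/16) = 146.60 mm²); the r=3 cylinder at (-3.5, 8.5) contributes a regular 16-gon of circumradius 3 (area = (16/2)·3.000²·sin(360°/16) = 27.55 mm²); Subtracting the remaining from the first: starting from the r=2.5 cylinder (19.13 mm²), the r=7 cylinder at (6.5, 7) misses the remaining region (no effect); the cone at (10, 10.5) misses the remaining region (no effect); the r=3 cylinder at (-3.5, 8.5) misses the remaining region (no effect) — area = 19.13 mm². Checking containment: the cross-section at z = 2.16 is a subset of the cross-section at z = 1.44.

entirely on top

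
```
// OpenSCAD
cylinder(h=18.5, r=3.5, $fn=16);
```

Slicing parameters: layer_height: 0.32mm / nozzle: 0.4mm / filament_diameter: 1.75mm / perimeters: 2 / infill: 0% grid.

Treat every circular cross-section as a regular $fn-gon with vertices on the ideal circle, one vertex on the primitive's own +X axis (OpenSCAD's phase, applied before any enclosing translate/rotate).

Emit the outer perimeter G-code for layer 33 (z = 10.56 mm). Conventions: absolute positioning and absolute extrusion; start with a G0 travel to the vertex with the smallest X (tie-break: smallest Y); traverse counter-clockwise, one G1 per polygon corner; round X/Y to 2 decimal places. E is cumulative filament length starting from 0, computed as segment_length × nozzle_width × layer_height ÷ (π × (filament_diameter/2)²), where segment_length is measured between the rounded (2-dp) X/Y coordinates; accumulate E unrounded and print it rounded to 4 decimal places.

At z = 10.56 mm: the cylinder: section is a regular 16-gon, circumradius r=3.5. The outline is a single polygon with 16 vertices. Extrusion per mm of travel: 0.4 × 0.32 / (π × 0.875²) = 0.053216. Accumulating E over each segment gives final E = 1.1617.

G0 X-3.50 Y0.00 Z10.56
G1 X-3.23 Y-1.34 E0.0727
G1 X-2.47 Y-2.47 E0.1452
G1 X-1.34 Y-3.23 E0.2177
G1 X0.00 Y-3.50 E0.2904
G1 X1.34 Y-3.23 E0.3632
G1 X2.47 Y-2.47 E0.4356
G1 X3.23 Y-1.34 E0.5081
G1 X3.50 Y0.00 E0.5809
G1 X3.23 Y1.34 E0.6536
G1 X2.47 Y2.47 E0.7261
G1 X1.34 Y3.23 E0.7985
G1 X0.00 Y3.50 E0.8713
G1 X-1.34 Y3.23 E0.9440
G1 X-2.47 Y2.47 E1.0165
G1 X-3.23 Y1.34 E1.0890
G1 X-3.50 Y0.00 E1.1617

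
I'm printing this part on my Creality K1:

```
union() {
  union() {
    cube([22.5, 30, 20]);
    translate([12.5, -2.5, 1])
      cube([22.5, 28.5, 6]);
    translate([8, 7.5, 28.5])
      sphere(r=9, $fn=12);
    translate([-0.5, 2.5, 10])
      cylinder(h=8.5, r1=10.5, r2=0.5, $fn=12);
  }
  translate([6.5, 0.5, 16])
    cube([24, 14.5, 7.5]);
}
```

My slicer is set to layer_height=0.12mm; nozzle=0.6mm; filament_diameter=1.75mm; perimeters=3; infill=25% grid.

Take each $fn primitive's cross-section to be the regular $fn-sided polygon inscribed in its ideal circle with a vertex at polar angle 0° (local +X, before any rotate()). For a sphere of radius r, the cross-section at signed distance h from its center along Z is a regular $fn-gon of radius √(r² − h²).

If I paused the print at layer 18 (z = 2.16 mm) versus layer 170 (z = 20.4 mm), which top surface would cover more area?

layer 18 (z = 2.16 mm)

Layer 18 (z = 2.16): the cube is present — its section is the full 22.5×30 rectangle (area 675.00 mm²); the cube at (12.5, -2.5) is present — its section is the full 22.5×28.5 rectangle (area 641.25 mm²); the sphere at (8, 7.5) is absent (|z−center|=26.340 > r=9); the cone at (-0.5, 2.5) is absent (z outside [10, 18.5]); Combining (union): the regions partially overlap — summed areas 1316.25 mm² minus the doubly-counted overlap 260.00 mm² gives 1056.25 mm² — area = 1056.25 mm²; the cube at (6.5, 0.5) does not reach this height (z outside [16, 23.5]); Merging all regions: only that combined region is present, so the union is just that shape — area = 1056.25 mm². So its area = 1056.25 mm². Layer 170 (z = 20.4): the cube is absent (z outside [0, 20]); the cube at (12.5, -2.5) does not reach this height (z outside [1, 7]); the sphere at (8, 7.5): section is a regular 12-gon, circumradius = √(r²−h²) = √(9²−8.1²) = 3.923 (area = (12/2)·3.923²·sin(360°/12) = 46.17 mm²); the cone at (-0.5, 2.5) is absent (z outside [10, 18.5]); Taking the union: only the r=9 sphere at (8, 7.5) is present, so the union is just that shape — area = 46.17 mm²; the 24×14.5 cube at (6.5, 0.5) contributes its full rectangle (area 348.00 mm²); Merging all regions: the regions partially overlap — summed areas 394.17 mm² minus the doubly-counted overlap 34.25 mm² gives 359.92 mm² — area = 359.92 mm². So its area = 359.92 mm². Layer 18 is larger (1056.25 vs 359.92 mm²).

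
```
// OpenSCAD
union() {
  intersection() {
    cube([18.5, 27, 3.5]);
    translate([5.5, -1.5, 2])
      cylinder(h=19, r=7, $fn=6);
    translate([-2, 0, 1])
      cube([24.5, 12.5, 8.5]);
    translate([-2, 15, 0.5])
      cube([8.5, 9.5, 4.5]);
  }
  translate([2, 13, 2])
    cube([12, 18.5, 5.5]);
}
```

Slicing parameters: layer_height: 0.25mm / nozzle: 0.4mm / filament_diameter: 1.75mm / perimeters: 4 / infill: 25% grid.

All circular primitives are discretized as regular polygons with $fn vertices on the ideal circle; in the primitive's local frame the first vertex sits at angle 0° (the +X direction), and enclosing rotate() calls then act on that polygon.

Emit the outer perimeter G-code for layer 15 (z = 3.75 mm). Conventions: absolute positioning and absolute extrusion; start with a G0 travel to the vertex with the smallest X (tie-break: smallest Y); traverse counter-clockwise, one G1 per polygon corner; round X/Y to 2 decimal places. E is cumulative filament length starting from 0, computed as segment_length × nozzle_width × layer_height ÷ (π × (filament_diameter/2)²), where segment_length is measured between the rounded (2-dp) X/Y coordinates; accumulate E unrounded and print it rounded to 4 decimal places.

G0 X2.00 Y13.00 Z3.75
G1 X14.00 Y13.00 E0.4989
G1 X14.00 Y31.50 E1.2680
G1 X2.00 Y31.50 E1.7669
G1 X2.00 Y13.00 E2.5361

At z = 3.75 mm: the cube is absent (z outside [0, 3.5]); the r=7 cylinder at (5.5, -1.5) contributes a regular 6-gon of circumradius 7; the 24.5×12.5 cube at (-2, 0) contributes its full rectangle; the 8.5×9.5 cube at (-2, 15) contributes its full rectangle; After intersecting: at least one operand is absent at this height, so nothing remains; the cube at (2, 13) is present — its section is the full 12×18.5 rectangle; Combining (union): only the 12×18.5 cube at (2, 13) is present, so the union is just that shape — 1 connected region. The outline is a single polygon with 4 vertices. Extrusion per mm of travel: 0.4 × 0.25 / (π × 0.875²) = 0.041575. Accumulating E over each segment gives final E = 2.5361.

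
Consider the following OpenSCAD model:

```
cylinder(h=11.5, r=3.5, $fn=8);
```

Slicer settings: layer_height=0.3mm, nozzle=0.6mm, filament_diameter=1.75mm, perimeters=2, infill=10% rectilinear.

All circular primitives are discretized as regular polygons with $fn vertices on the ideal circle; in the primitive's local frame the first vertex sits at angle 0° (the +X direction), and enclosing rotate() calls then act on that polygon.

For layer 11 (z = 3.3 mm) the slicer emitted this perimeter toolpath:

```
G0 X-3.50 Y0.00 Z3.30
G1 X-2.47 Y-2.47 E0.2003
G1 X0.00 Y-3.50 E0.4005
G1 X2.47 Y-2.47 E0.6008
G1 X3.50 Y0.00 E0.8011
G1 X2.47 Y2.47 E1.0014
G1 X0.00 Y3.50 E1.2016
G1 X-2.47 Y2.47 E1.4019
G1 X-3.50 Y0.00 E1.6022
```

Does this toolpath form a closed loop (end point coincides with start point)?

Start point (G0): (-3.50, 0.00). End point (last G1): the path returns to the start — closed.

yes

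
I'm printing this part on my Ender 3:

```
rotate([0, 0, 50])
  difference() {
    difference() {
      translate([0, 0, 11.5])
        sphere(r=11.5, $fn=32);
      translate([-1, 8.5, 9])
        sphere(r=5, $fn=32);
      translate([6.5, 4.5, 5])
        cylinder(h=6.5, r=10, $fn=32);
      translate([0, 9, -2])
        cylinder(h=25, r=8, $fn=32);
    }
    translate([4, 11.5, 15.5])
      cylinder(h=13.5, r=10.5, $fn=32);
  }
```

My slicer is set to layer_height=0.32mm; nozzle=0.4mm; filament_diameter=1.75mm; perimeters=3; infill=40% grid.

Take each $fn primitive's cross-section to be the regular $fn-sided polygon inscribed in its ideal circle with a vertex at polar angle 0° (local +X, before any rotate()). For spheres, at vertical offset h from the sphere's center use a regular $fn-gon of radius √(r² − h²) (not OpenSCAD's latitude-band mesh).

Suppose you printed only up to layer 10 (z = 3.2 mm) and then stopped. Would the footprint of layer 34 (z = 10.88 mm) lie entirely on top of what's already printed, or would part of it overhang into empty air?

Compare the two slices. At z = 3.2: the sphere: section is a regular 32-gon, circumradius = √(r²−h²) = √(11.5²−8.3²) = 7.960 (area = (32/2)·7.960²·sin(360°/32) = 197.77 mm²); the sphere at (-1, 8.5) is absent (|z−center|=5.800 > r=5); the cylinder at (6.5, 4.5) is not intersected at this z (z outside [5, 11.5]); the r=8 cylinder at (0, 9) gives a regular 32-gon of circumradius 8 (constant along its height) (area = (32/2)·8.000²·sin(360°/32) = 199.77 mm²); After the difference (first − rest): starting from the r=11.5 sphere (197.77 mm²), the r=8 cylinder at (0, 9) partially overlaps it — only the 63.64 mm² overlap (of its 199.77 mm²) is removed, clipping the outline — area = 134.13 mm²; the cylinder at (4, 11.5) is not intersected at this z (z outside [15.5, 29]); Subtracting the remaining from the first: none of the subtracted shapes is present at this height, so the result so far is unchanged — area = 134.13 mm²; (whole slice rotated 50° about Z — lengths, areas and connectivity unchanged). At z = 10.88: the sphere: section is a regular 32-gon, circumradius = √(r²−h²) = √(11.5²−0.62²) = 11.483 (area = (32/2)·11.483²·sin(360°/32) = 411.61 mm²); the r=5 sphere at (-1, 8.5) slices to a regular 32-gon of circumradius 4.633 (√(r²−h²) with h=1.88 from center) (area = (32/2)·4.633²·sin(360°/32) = 67.00 mm²); the cylinder at (6.5, 4.5): section is a regular 32-gon, circumradius r=10 (area = (32/2)·10.000²·sin(360°/32) = 312.14 mm²); the r=8 cylinder at (0, 9) gives a regular 32-gon of circumradius 8 (constant along its height) (area = (32/2)·8.000²·sin(360°/32) = 199.77 mm²); Taking the first minus the rest: starting from the r=11.5 sphere (411.61 mm²), the r=5 sphere at (-1, 8.5) partially overlaps it — only the 56.63 mm² overlap (of its 67.00 mm²) is removed, clipping the outline; the r=10 cylinder at (6.5, 4.5) partially overlaps it — only the 152.27 mm² overlap (of its 312.14 mm²) is removed, clipping the outline; the r=8 cylinder at (0, 9) partially overlaps it — only the 17.09 mm² overlap (of its 199.77 mm²) is removed, clipping the outline — area = 185.62 mm²; the cylinder at (4, 11.5) is not intersected at this z (z outside [15.5, 29]); Subtracting the remaining from the first: none of the subtracted shapes is present at this height, so that combined region is unchanged — area = 185.62 mm²; (rotated 50° about Z; rotation is an isometry so areas/perimeters/island counts are preserved). Checking containment: at z = 10.88 the cross-section extends beyond the z = 3.2 cross-section by about 111.21 mm².

part overhangs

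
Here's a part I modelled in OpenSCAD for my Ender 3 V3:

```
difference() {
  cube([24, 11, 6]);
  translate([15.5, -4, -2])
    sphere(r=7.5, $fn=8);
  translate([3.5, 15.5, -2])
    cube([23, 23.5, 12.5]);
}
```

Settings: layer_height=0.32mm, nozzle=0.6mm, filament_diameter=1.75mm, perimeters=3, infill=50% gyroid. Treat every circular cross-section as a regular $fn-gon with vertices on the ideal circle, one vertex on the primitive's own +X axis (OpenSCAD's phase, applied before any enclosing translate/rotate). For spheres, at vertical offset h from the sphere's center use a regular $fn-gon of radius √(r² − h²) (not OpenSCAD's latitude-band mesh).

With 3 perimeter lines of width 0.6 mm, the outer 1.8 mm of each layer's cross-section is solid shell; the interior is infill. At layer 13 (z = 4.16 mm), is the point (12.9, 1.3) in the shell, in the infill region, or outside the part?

At z = 4.16 mm: the cube is present — its section is the full 24×11 rectangle; the sphere at (15.5, -4): section is a regular 8-gon, circumradius = √(r²−h²) = √(7.5²−6.16²) = 4.278; the 23×23.5 cube at (3.5, 15.5) contributes its full rectangle; After the difference (first − rest): starting from the 24×11 cube, the r=7.5 sphere at (15.5, -4) partially overlaps it — only the 0.19 mm² overlap (of its 51.77 mm²) is removed, clipping the outline; the 23×23.5 cube at (3.5, 15.5) misses the remaining region (no effect) — 1 connected region. Overall, the cross-section is a single solid region. The nearest boundary edge runs (14.83, 0.00)→(0.00, 0.00); distance from the point to it = 1.30 mm. The point is inside the cross-section, 1.30 mm from the nearest boundary — within the 1.8 mm shell band (3 × 0.6).

shell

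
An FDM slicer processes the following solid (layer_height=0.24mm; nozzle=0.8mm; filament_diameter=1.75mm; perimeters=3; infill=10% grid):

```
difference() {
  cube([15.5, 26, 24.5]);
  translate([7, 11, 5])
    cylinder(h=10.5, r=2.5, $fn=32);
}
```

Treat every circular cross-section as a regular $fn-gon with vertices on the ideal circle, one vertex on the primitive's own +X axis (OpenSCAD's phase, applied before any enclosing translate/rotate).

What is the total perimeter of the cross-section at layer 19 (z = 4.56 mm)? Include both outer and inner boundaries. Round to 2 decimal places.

83.00 mm

At z = 4.56 mm: the 15.5×26 cube contributes its full rectangle (perimeter 83.00 mm); the cylinder at (7, 11) is absent (z outside [5, 15.5]); After the difference (first − rest): none of the subtracted shapes is present at this height, so the 15.5×26 cube is unchanged — boundary = 83.00 mm. Overall, the cross-section is a single solid region. Total boundary length (outer) = 83.00 mm.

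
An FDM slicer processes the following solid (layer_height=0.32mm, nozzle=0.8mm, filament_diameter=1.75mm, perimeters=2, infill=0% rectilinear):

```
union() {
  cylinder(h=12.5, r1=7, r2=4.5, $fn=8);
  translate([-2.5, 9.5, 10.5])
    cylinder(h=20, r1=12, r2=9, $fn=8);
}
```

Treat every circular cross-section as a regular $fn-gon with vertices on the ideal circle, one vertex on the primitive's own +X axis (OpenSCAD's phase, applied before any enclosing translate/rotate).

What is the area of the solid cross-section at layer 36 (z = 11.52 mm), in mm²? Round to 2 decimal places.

At z = 11.52 mm: the cone: at t=0.922 of its height the radius interpolates to r₁+(r₂−r₁)t = 4.696, giving a regular 8-gon of that circumradius (area = (8/2)·4.696²·sin(360°/8) = 62.37 mm²); the cone at (-2.5, 9.5) (r1=12→r2=9) has section circumradius 11.847 here — a regular 8-gon (area = (8/2)·11.847²·sin(360°/8) = 396.97 mm²); Taking the union: the regions partially overlap — summed areas 459.35 mm² minus the doubly-counted overlap 41.06 mm² gives 418.29 mm² — area = 418.29 mm². Overall, the cross-section is a single solid region. Net area = 418.29 mm².

418.29 mm²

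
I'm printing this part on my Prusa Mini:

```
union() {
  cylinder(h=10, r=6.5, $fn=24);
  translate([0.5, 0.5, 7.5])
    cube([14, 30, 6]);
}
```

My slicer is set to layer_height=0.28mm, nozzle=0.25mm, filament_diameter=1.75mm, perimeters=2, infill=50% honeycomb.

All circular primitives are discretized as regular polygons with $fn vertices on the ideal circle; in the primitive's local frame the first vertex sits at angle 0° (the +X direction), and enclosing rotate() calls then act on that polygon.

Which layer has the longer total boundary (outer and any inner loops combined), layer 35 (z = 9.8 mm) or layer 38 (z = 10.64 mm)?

Layer 35 (z = 9.8): the r=6.5 cylinder contributes a regular 24-gon of circumradius 6.5 (perimeter = 2·24·6.500·sin(180°/24) = 40.72 mm); the cube at (0.5, 0.5) is present — its section is the full 14×30 rectangle (perimeter 88.00 mm); Merging all regions: the regions partially overlap (shared area 26.59 mm²), so the edge portions inside another operand are dropped and the merged outline is re-measured after clipping — boundary = 107.68 mm. So its perimeter = 107.68 mm. Layer 38 (z = 10.64): the cylinder does not reach this height (z outside [0, 10]); the cube at (0.5, 0.5) (footprint 14×30) is included at this height (perimeter 88.00 mm); Merging all regions: only the 14×30 cube at (0.5, 0.5) is present, so the union is just that shape — boundary = 88.00 mm. So its perimeter = 88.00 mm. Layer 35 is larger (107.68 vs 88.00 mm).

layer 35 (z = 9.8 mm)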